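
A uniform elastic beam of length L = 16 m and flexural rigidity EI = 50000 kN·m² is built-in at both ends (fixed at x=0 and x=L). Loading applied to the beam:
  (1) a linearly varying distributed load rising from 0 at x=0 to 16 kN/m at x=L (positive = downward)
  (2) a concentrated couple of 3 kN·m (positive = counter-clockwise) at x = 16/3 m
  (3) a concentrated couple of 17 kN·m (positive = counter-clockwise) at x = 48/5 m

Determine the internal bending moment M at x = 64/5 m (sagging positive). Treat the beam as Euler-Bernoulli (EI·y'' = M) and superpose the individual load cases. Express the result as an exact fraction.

Load 1 — triangular load w₀=16 kN/m (0→w₀ over full span):
  M_1 = 3w₀Lx/20 - w₀L²/30 - w₀x³/(6L) = 3·16·16·(64/5)/20 - 16·16²/30 - 16·(64/5)³/(6·16) = 2048/375 kN·m
Load 2 — applied couple M₀=3 kN·m at a=16/3 m (b=L-a=32/3):
  M_2 = R_Ax - M_A - M₀  [x>a] with R_A=1/4, M_A=0 = (1/4)·(64/5) - 0 - 3 = 1/5 kN·m
Load 3 — applied couple M₀=17 kN·m at a=48/5 m (b=L-a=32/5):
  M_3 = R_Ax - M_A - M₀  [x>a] with R_A=153/100, M_A=136/25 = (153/100)·(64/5) - (136/25) - 17 = -357/125 kN·m
Superposition: M = Σ M_i = 1052/375 kN·m ≈ 2.805333 kN·m

M(64/5) = 1052/375 kN·m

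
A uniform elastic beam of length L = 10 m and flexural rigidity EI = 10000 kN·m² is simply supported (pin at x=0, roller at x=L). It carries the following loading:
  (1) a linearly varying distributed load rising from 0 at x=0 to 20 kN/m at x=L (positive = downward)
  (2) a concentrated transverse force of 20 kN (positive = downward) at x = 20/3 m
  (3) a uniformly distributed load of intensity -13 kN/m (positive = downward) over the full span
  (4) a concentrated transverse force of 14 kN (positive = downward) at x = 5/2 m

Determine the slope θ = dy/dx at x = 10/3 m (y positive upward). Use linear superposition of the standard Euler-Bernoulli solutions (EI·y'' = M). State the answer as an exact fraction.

Load 1 — triangular load w₀=20 kN/m (0→w₀ over full span):
  θ_1 = -w₀(7L⁴-30L²x²+15x⁴)/(360LEI) = -20·(7·10⁴-30·10²·(10/3)²+15·(10/3)⁴)/(360·10·10000) = -26/1215 rad
Load 2 — point force P=20 kN at a=20/3 m (b=L-a=10/3):
  θ_2 = -Pb(L²-b²-3x²)/(6LEI)  [x≤a] = -20·(10/3)·(10²-(10/3)²-3·(10/3)²)/(6·10·10000) = -1/162 rad
Load 3 — uniform load w=-13 kN/m over full span:
  θ_3 = -w(L³-6Lx²+4x³)/(24EI) = -(-13)·(10³-6·10·(10/3)²+4·(10/3)³)/(24·10000) = 169/6480 rad
Load 4 — point force P=14 kN at a=5/2 m (b=L-a=15/2):
  θ_4 = -Pa(2L²-6Lx+3x²+a²)/(6LEI)  [x>a] = -14·(5/2)·(2·10²-6·10·(10/3)+3·(10/3)²+(5/2)²)/(6·10·10000) = -133/57600 rad
Superposition: θ = Σ θ_i = -5911/1555200 rad ≈ -0.003801 rad

θ(10/3) = -5911/1555200 rad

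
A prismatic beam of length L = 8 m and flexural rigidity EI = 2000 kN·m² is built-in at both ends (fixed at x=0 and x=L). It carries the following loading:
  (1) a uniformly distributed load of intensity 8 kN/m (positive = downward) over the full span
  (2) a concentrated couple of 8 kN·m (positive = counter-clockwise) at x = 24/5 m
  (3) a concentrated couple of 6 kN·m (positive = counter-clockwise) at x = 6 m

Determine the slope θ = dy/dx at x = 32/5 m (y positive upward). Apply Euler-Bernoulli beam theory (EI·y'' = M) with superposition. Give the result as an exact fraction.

Load 1 — uniform load w=8 kN/m over full span:
  θ_1 = -wx(L-x)(L-2x)/(12EI) = -8·(32/5)·(8-(32/5))·(8-2·(32/5))/(12·2000) = 256/15625 rad
Load 2 — applied couple M₀=8 kN·m at a=24/5 m (b=L-a=16/5):
  θ_2 = (R_Ax²/2 - M_Ax - M₀(x-a))/EI  [x>a] with R_A=36/25, M_A=64/25 = ((36/25)·(32/5)²/2 - (64/25)·(32/5) - 8·((32/5)-(24/5)))/2000 = 12/78125 rad
Load 3 — applied couple M₀=6 kN·m at a=6 m (b=L-a=2):
  θ_3 = (R_Ax²/2 - M_Ax - M₀(x-a))/EI  [x>a] with R_A=27/32, M_A=15/8 = ((27/32)·(32/5)²/2 - (15/8)·(32/5) - 6·((32/5)-6))/2000 = 9/6250 rad
Superposition: θ = Σ θ_i = 2809/156250 rad ≈ 0.017978 rad

θ(32/5) = 2809/156250 rad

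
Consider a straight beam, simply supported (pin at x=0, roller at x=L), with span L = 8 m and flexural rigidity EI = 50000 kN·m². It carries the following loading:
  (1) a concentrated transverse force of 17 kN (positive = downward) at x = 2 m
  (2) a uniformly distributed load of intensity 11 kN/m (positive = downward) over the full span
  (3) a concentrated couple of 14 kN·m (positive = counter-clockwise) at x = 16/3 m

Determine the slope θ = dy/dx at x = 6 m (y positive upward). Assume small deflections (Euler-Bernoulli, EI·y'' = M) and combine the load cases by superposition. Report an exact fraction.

Load 1 — point force P=17 kN at a=2 m (b=L-a=6):
  θ_1 = -Pa(2L²-6Lx+3x²+a²)/(6LEI)  [x>a] = -17·2·(2·8²-6·8·6+3·6²+2²)/(6·8·50000) = 17/25000 rad
Load 2 — uniform load w=11 kN/m over full span:
  θ_2 = -w(L³-6Lx²+4x³)/(24EI) = -11·(8³-6·8·6²+4·6³)/(24·50000) = 121/37500 rad
Load 3 — applied couple M₀=14 kN·m at a=16/3 m (b=L-a=8/3):
  θ_3 = (M₀x²/(2L)-M₀(x-a)+C₁)/EI  [x>a] with C₁=M₀(3b²-L²)/(6L)=-112/9 = (14·6²/(2·8)-14·(6-(16/3))+(-112/9))/50000 = 7/36000 rad
Superposition: θ = Σ θ_i = 3691/900000 rad ≈ 0.004101 rad

θ(6) = 3691/900000 rad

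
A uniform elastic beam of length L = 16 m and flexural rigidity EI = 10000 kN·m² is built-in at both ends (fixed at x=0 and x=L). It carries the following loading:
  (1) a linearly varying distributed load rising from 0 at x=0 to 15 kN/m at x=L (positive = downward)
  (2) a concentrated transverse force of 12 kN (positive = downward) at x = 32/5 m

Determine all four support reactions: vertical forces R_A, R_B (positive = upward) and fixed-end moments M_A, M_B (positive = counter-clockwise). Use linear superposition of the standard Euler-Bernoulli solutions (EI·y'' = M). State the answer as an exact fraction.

Load 1 — triangular load w₀=15 kN/m (0→w₀ over full span):
  R_A = 3w₀L/20 = 3·15·16/20 = 36 kN
  M_A = w₀L²/30 = 15·16²/30 = 128 kN·m
  R_B = 7w₀L/20 = 7·15·16/20 = 84 kN
  M_B = -w₀L²/20 = -15·16²/20 = -192 kN·m
Load 2 — point force P=12 kN at a=32/5 m (b=L-a=48/5):
  R_A = Pb²(3a+b)/L³ = 12·(48/5)²·(3·(32/5)+(48/5))/16³ = 972/125 kN
  M_A = Pab²/L² = 12·(32/5)·(48/5)²/16² = 3456/125 kN·m
  R_B = Pa²(a+3b)/L³ = 12·(32/5)²·((32/5)+3·(48/5))/16³ = 528/125 kN
  M_B = -Pa²b/L² = -12·(32/5)²·(48/5)/16² = -2304/125 kN·m
Superposition: R_A = 5472/125 kN, M_A = 19456/125 kN·m, R_B = 11028/125 kN, M_B = -26304/125 kN·m

R_A = 5472/125 kN, M_A = 19456/125 kN·m, R_B = 11028/125 kN, M_B = -26304/125 kN·m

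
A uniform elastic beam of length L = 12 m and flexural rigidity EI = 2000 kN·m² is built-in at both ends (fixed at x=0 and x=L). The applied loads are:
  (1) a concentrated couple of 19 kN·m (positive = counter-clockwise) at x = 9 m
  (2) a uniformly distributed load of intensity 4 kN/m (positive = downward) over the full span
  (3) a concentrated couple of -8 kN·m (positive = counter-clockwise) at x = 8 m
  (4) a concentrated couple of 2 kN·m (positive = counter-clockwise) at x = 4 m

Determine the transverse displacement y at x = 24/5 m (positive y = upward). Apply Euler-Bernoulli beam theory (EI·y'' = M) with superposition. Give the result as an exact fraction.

Load 1 — applied couple M₀=19 kN·m at a=9 m (b=L-a=3):
  y_1 = (R_Ax³/6 - M_Ax²/2)/EI  [x≤a] with R_A=57/32, M_A=95/16 = ((57/32)·(24/5)³/6 - (95/16)·(24/5)²/2)/2000 = -2223/125000 m
Load 2 — uniform load w=4 kN/m over full span:
  y_2 = -wx²(L-x)²/(24EI) = -4·(24/5)²·(12-(24/5))²/(24·2000) = -7776/78125 m
Load 3 — applied couple M₀=-8 kN·m at a=8 m (b=L-a=4):
  y_3 = (R_Ax³/6 - M_Ax²/2)/EI  [x≤a] with R_A=-8/9, M_A=-8/3 = ((-8/9)·(24/5)³/6 - (-8/3)·(24/5)²/2)/2000 = 112/15625 m
Load 4 — applied couple M₀=2 kN·m at a=4 m (b=L-a=8):
  y_4 = (R_Ax³/6 - M_Ax²/2 - M₀(x-a)²/2)/EI  [x>a] with R_A=2/9, M_A=0 = ((2/9)·(24/5)³/6 - 0·(24/5)²/2 - 2·((24/5)-4)²/2)/2000 = 27/15625 m
Superposition: y = Σ y_i = -67763/625000 m ≈ -0.108421 m

y(24/5) = -67763/625000 m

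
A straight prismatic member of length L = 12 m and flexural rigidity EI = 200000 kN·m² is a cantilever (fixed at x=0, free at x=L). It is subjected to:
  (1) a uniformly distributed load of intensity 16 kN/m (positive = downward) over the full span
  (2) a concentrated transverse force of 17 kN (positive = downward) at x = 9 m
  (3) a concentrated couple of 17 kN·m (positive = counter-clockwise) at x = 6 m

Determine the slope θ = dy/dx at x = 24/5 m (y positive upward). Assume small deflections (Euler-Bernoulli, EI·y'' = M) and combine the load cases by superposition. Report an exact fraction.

θ(24/5) = -15897/781250 rad

Load 1 — uniform load w=16 kN/m over full span:
  θ_1 = -wx(x²-3Lx+3L²)/(6EI) = -16·(24/5)·((24/5)²-3·12·(24/5)+3·12²)/(6·200000) = -7056/390625 rad
Load 2 — point force P=17 kN at a=9 m (b=L-a=3):
  θ_2 = -Px(2a-x)/(2EI)  [x≤a] = -17·(24/5)·(2·9-(24/5))/(2·200000) = -1683/625000 rad
Load 3 — applied couple M₀=17 kN·m at a=6 m (b=L-a=6):
  θ_3 = M₀x/EI  [x≤a] = 17·(24/5)/200000 = 51/125000 rad
Superposition: θ = Σ θ_i = -15897/781250 rad ≈ -0.020348 rad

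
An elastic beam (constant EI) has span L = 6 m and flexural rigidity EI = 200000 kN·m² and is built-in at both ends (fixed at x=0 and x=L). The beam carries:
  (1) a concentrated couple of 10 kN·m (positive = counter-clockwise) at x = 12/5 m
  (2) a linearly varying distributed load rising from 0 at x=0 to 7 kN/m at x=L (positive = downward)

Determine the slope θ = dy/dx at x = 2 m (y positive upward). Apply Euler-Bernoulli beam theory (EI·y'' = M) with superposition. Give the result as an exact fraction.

θ(2) = -29/2250000 rad

Load 1 — applied couple M₀=10 kN·m at a=12/5 m (b=L-a=18/5):
  θ_1 = (R_Ax²/2 - M_Ax)/EI  [x≤a] with R_A=12/5, M_A=6/5 = ((12/5)·2²/2 - (6/5)·2)/200000 = 3/250000 rad
Load 2 — triangular load w₀=7 kN/m (0→w₀ over full span):
  θ_2 = -w₀(2x(L-x)(L-2x)(x+2L)+x²(L-x)²)/(120LEI) = -7·(2·2·(6-2)·(6-2·2)·(2+2·6)+2²·(6-2)²)/(120·6·200000) = -7/281250 rad
Superposition: θ = Σ θ_i = -29/2250000 rad ≈ -0.000013 rad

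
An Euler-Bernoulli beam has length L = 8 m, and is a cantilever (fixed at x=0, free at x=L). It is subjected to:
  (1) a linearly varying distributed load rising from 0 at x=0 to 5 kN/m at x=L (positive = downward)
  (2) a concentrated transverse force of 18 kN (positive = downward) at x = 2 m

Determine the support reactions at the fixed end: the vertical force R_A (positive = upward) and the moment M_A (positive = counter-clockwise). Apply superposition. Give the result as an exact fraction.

R_A = 38 kN, M_A = 428/3 kN·m

Load 1 — triangular load w₀=5 kN/m (0→w₀ over full span):
  R_A = w₀L/2 = 5·8/2 = 20 kN
  M_A = w₀L²/3 = 5·8²/3 = 320/3 kN·m
Load 2 — point force P=18 kN at a=2 m (b=L-a=6):
  R_A = P = 18 kN
  M_A = Pa = 18·2 = 36 kN·m
Superposition: R_A = 38 kN, M_A = 428/3 kN·m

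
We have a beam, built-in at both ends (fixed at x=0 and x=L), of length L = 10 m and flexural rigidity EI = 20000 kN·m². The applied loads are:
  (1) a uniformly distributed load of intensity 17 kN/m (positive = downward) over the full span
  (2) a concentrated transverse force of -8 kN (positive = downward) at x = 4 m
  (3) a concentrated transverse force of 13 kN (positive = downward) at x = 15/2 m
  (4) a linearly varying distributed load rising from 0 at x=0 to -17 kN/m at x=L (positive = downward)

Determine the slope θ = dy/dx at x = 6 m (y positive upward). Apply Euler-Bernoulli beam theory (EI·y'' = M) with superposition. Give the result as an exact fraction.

Load 1 — uniform load w=17 kN/m over full span:
  θ_1 = -wx(L-x)(L-2x)/(12EI) = -17·6·(10-6)·(10-2·6)/(12·20000) = 17/5000 rad
Load 2 — point force P=-8 kN at a=4 m (b=L-a=6):
  θ_2 = Pa²(L-x)(2bL-(3b+a)(L-x))/(2L³EI)  [x>a] = (-8)·4²·(10-6)·(2·6·10-(3·6+4)·(10-6))/(2·10³·20000) = -32/78125 rad
Load 3 — point force P=13 kN at a=15/2 m (b=L-a=5/2):
  θ_3 = -Pb²x(2aL-(3a+b)x)/(2L³EI)  [x≤a] = -13·(5/2)²·6·(2·(15/2)·10-(3·(15/2)+(5/2))·6)/(2·10³·20000) = 0 rad
Load 4 — triangular load w₀=-17 kN/m (0→w₀ over full span):
  θ_4 = -w₀(2x(L-x)(L-2x)(x+2L)+x²(L-x)²)/(120LEI) = -(-17)·(2·6·(10-6)·(10-2·6)·(6+2·10)+6²·(10-6)²)/(120·10·20000) = -17/12500 rad
Superposition: θ = Σ θ_i = 1019/625000 rad ≈ 0.001630 rad

θ(6) = 1019/625000 rad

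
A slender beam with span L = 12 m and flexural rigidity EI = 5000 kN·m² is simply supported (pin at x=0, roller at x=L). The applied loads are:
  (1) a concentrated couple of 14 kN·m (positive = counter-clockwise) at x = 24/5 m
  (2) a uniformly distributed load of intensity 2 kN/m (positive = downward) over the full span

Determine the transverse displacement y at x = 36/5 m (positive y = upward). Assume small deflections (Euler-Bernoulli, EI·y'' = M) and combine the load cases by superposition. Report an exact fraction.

Load 1 — applied couple M₀=14 kN·m at a=24/5 m (b=L-a=36/5):
  y_1 = (M₀x³/(6L)-M₀(x-a)²/2+C₁x)/EI  [x>a] with C₁=M₀(3b²-L²)/(6L)=56/25 = (14·(36/5)³/(6·12)-14·((36/5)-(24/5))²/2+(56/25)·(36/5))/5000 = 756/78125 m
Load 2 — uniform load w=2 kN/m over full span:
  y_2 = -wx(L³-2Lx²+x³)/(24EI) = -2·(36/5)·(12³-2·12·(36/5)²+(36/5)³)/(24·5000) = -40176/390625 m
Superposition: y = Σ y_i = -36396/390625 m ≈ -0.093174 m

y(36/5) = -36396/390625 m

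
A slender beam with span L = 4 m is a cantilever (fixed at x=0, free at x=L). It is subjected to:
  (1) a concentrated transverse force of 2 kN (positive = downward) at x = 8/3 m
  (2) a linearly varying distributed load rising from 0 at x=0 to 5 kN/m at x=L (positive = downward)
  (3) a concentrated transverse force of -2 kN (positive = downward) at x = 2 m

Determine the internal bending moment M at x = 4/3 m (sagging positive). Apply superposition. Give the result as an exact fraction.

Load 1 — point force P=2 kN at a=8/3 m (b=L-a=4/3):
  M_1 = -P(a-x)  [x≤a] = -2·((8/3)-(4/3)) = -8/3 kN·m
Load 2 — triangular load w₀=5 kN/m (0→w₀ over full span):
  M_2 = w₀Lx/2 - w₀L²/3 - w₀x³/(6L) = 5·4·(4/3)/2 - 5·4²/3 - 5·(4/3)³/(6·4) = -1120/81 kN·m
Load 3 — point force P=-2 kN at a=2 m (b=L-a=2):
  M_3 = -P(a-x)  [x≤a] = -(-2)·(2-(4/3)) = 4/3 kN·m
Superposition: M = Σ M_i = -1228/81 kN·m ≈ -15.160494 kN·m

M(4/3) = -1228/81 kN·m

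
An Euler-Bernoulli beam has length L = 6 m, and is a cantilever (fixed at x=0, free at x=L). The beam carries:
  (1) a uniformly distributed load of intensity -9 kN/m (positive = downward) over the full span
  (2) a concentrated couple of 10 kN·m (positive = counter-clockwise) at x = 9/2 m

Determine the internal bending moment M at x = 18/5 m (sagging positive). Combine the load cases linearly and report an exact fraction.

Load 1 — uniform load w=-9 kN/m over full span:
  M_1 = -w(L-x)²/2 = -(-9)·(6-(18/5))²/2 = 648/25 kN·m
Load 2 — applied couple M₀=10 kN·m at a=9/2 m (b=L-a=3/2):
  M_2 = M₀  [x≤a] = 10 = 10 kN·m
Superposition: M = Σ M_i = 898/25 kN·m ≈ 35.920000 kN·m

M(18/5) = 898/25 kN·m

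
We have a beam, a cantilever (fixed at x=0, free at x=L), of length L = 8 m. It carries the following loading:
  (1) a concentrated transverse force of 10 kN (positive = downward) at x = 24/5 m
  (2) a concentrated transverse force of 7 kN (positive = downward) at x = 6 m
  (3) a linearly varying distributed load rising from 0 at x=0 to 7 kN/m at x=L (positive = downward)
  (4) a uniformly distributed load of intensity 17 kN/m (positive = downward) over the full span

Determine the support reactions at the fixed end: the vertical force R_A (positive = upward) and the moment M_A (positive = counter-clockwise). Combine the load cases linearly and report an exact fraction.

Load 1 — point force P=10 kN at a=24/5 m (b=L-a=16/5):
  R_A = P = 10 kN
  M_A = Pa = 10·(24/5) = 48 kN·m
Load 2 — point force P=7 kN at a=6 m (b=L-a=2):
  R_A = P = 7 kN
  M_A = Pa = 7·6 = 42 kN·m
Load 3 — triangular load w₀=7 kN/m (0→w₀ over full span):
  R_A = w₀L/2 = 7·8/2 = 28 kN
  M_A = w₀L²/3 = 7·8²/3 = 448/3 kN·m
Load 4 — uniform load w=17 kN/m over full span:
  R_A = wL = 17·8 = 136 kN
  M_A = wL²/2 = 17·8²/2 = 544 kN·m
Superposition: R_A = 181 kN, M_A = 2350/3 kN·m

R_A = 181 kN, M_A = 2350/3 kN·m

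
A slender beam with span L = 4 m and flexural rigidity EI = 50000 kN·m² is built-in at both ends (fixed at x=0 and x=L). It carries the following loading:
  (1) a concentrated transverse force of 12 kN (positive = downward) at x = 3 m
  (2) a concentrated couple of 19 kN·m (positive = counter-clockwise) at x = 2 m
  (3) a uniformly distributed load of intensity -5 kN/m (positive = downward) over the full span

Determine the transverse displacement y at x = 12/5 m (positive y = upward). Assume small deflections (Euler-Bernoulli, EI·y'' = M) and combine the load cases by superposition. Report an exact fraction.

Load 1 — point force P=12 kN at a=3 m (b=L-a=1):
  y_1 = -Pb²x²(3aL-(3a+b)x)/(6L³EI)  [x≤a] = -12·1²·(12/5)²·(3·3·4-(3·3+1)·(12/5))/(6·4³·50000) = -27/625000 m
Load 2 — applied couple M₀=19 kN·m at a=2 m (b=L-a=2):
  y_2 = (R_Ax³/6 - M_Ax²/2 - M₀(x-a)²/2)/EI  [x>a] with R_A=57/8, M_A=19/4 = ((57/8)·(12/5)³/6 - (19/4)·(12/5)²/2 - 19·((12/5)-2)²/2)/50000 = 19/781250 m
Load 3 — uniform load w=-5 kN/m over full span:
  y_3 = -wx²(L-x)²/(24EI) = -(-5)·(12/5)²·(4-(12/5))²/(24·50000) = 24/390625 m
Superposition: y = Σ y_i = 133/3125000 m ≈ 0.000043 m

y(12/5) = 133/3125000 m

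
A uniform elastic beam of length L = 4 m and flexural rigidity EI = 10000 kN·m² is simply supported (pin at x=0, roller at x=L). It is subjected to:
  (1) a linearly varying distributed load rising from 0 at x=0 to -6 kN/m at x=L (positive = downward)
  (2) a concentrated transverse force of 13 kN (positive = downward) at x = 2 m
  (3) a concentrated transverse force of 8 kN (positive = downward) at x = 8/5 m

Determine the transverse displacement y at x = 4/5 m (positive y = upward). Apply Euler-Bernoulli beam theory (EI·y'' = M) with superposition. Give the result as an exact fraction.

Load 1 — triangular load w₀=-6 kN/m (0→w₀ over full span):
  y_1 = -w₀x(7L⁴-10L²x²+3x⁴)/(360LEI) = -(-6)·(4/5)·(7·4⁴-10·4²·(4/5)²+3·(4/5)⁴)/(360·4·10000) = 5504/9765625 m
Load 2 — point force P=13 kN at a=2 m (b=L-a=2):
  y_2 = -Pbx(L²-b²-x²)/(6LEI)  [x≤a] = -13·2·(4/5)·(4²-2²-(4/5)²)/(6·4·10000) = -923/937500 m
Load 3 — point force P=8 kN at a=8/5 m (b=L-a=12/5):
  y_3 = -Pbx(L²-b²-x²)/(6LEI)  [x≤a] = -8·(12/5)·(4/5)·(4²-(12/5)²-(4/5)²)/(6·4·10000) = -48/78125 m
Superposition: y = Σ y_i = -121327/117187500 m ≈ -0.001035 m

y(4/5) = -121327/117187500 m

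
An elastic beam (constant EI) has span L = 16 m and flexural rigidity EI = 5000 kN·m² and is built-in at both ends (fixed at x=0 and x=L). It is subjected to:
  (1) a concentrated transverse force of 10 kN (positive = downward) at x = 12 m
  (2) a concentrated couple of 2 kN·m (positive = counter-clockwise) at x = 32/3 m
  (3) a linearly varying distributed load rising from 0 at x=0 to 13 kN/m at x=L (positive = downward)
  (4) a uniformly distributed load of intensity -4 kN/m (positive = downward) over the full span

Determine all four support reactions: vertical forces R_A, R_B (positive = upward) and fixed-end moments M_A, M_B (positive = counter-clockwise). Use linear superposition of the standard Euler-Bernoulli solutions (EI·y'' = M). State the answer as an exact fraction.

R_A = 223/240 kN, M_A = 1013/30 kN·m, R_B = 11777/240 kN, M_B = -3107/30 kN·m

Load 1 — point force P=10 kN at a=12 m (b=L-a=4):
  R_A = Pb²(3a+b)/L³ = 10·4²·(3·12+4)/16³ = 25/16 kN
  M_A = Pab²/L² = 10·12·4²/16² = 15/2 kN·m
  R_B = Pa²(a+3b)/L³ = 10·12²·(12+3·4)/16³ = 135/16 kN
  M_B = -Pa²b/L² = -10·12²·4/16² = -45/2 kN·m
Load 2 — applied couple M₀=2 kN·m at a=32/3 m (b=L-a=16/3):
  R_A = 6M₀ab/L³ = 6·2·(32/3)·(16/3)/16³ = 1/6 kN
  M_A = M₀b(2a-b)/L² = 2·(16/3)·(2·(32/3)-(16/3))/16² = 2/3 kN·m
  R_B = -6M₀ab/L³ = -6·2·(32/3)·(16/3)/16³ = -1/6 kN
  M_B = M₀a(2b-a)/L² = 2·(32/3)·(2·(16/3)-(32/3))/16² = 0 kN·m
Load 3 — triangular load w₀=13 kN/m (0→w₀ over full span):
  R_A = 3w₀L/20 = 3·13·16/20 = 156/5 kN
  M_A = w₀L²/30 = 13·16²/30 = 1664/15 kN·m
  R_B = 7w₀L/20 = 7·13·16/20 = 364/5 kN
  M_B = -w₀L²/20 = -13·16²/20 = -832/5 kN·m
Load 4 — uniform load w=-4 kN/m over full span:
  R_A = wL/2 = (-4)·16/2 = -32 kN
  M_A = wL²/12 = (-4)·16²/12 = -256/3 kN·m
  R_B = wL/2 = (-4)·16/2 = -32 kN
  M_B = -wL²/12 = -(-4)·16²/12 = 256/3 kN·m
Superposition: R_A = 223/240 kN, M_A = 1013/30 kN·m, R_B = 11777/240 kN, M_B = -3107/30 kN·m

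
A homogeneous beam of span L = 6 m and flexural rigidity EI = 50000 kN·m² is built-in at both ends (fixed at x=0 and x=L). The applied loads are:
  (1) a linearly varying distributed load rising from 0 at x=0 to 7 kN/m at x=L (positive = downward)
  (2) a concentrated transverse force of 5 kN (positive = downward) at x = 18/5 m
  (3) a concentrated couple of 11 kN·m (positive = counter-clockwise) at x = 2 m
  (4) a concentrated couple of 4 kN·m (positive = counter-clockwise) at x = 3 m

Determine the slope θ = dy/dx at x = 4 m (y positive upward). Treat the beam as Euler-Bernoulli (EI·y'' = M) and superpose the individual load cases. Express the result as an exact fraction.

θ(4) = 229/2812500 rad

Load 1 — triangular load w₀=7 kN/m (0→w₀ over full span):
  θ_1 = -w₀(2x(L-x)(L-2x)(x+2L)+x²(L-x)²)/(120LEI) = -7·(2·4·(6-4)·(6-2·4)·(4+2·6)+4²·(6-4)²)/(120·6·50000) = 49/562500 rad
Load 2 — point force P=5 kN at a=18/5 m (b=L-a=12/5):
  θ_2 = Pa²(L-x)(2bL-(3b+a)(L-x))/(2L³EI)  [x>a] = 5·(18/5)²·(6-4)·(2·(12/5)·6-(3·(12/5)+(18/5))·(6-4))/(2·6³·50000) = 27/625000 rad
Load 3 — applied couple M₀=11 kN·m at a=2 m (b=L-a=4):
  θ_3 = (R_Ax²/2 - M_Ax - M₀(x-a))/EI  [x>a] with R_A=22/9, M_A=0 = ((22/9)·4²/2 - 0·4 - 11·(4-2))/50000 = -11/225000 rad
Load 4 — applied couple M₀=4 kN·m at a=3 m (b=L-a=3):
  θ_4 = (R_Ax²/2 - M_Ax - M₀(x-a))/EI  [x>a] with R_A=1, M_A=1 = (1·4²/2 - 1·4 - 4·(4-3))/50000 = 0 rad
Superposition: θ = Σ θ_i = 229/2812500 rad ≈ 0.000081 rad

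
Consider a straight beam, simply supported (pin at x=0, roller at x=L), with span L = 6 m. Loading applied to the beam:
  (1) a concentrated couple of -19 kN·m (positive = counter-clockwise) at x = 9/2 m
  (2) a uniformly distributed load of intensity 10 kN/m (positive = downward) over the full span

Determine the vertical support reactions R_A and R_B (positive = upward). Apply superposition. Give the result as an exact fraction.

Load 1 — applied couple M₀=-19 kN·m at a=9/2 m (b=L-a=3/2):
  R_A = M₀/L = (-19)/6 = -19/6 kN
  R_B = -M₀/L = -(-19)/6 = 19/6 kN
Load 2 — uniform load w=10 kN/m over full span:
  R_A = wL/2 = 10·6/2 = 30 kN
  R_B = wL/2 = 10·6/2 = 30 kN
Superposition: R_A = 161/6 kN, R_B = 199/6 kN

R_A = 161/6 kN, R_B = 199/6 kN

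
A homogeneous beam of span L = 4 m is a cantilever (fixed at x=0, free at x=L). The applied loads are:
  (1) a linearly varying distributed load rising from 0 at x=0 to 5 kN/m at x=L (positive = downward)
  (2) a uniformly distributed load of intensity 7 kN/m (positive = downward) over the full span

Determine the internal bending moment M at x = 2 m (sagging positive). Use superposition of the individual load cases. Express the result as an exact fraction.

Load 1 — triangular load w₀=5 kN/m (0→w₀ over full span):
  M_1 = w₀Lx/2 - w₀L²/3 - w₀x³/(6L) = 5·4·2/2 - 5·4²/3 - 5·2³/(6·4) = -25/3 kN·m
Load 2 — uniform load w=7 kN/m over full span:
  M_2 = -w(L-x)²/2 = -7·(4-2)²/2 = -14 kN·m
Superposition: M = Σ M_i = -67/3 kN·m ≈ -22.333333 kN·m

M(2) = -67/3 kN·m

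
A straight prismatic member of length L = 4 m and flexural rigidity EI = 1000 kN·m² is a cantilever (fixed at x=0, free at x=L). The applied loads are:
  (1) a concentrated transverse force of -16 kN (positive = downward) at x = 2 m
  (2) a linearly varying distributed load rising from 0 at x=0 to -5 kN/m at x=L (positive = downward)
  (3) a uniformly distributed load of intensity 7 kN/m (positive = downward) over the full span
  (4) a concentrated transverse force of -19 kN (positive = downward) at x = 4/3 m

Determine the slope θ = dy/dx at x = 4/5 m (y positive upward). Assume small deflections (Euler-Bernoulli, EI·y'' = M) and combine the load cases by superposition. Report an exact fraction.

θ(4/5) = 256/15625 rad

Load 1 — point force P=-16 kN at a=2 m (b=L-a=2):
  θ_1 = -Px(2a-x)/(2EI)  [x≤a] = -(-16)·(4/5)·(2·2-(4/5))/(2·1000) = 64/3125 rad
Load 2 — triangular load w₀=-5 kN/m (0→w₀ over full span):
  θ_2 = (w₀Lx²/4-w₀L²x/3-w₀x⁴/(24L))/EI = ((-5)·4·(4/5)²/4-(-5)·4²·(4/5)/3-(-5)·(4/5)⁴/(24·4))/1000 = 851/46875 rad
Load 3 — uniform load w=7 kN/m over full span:
  θ_3 = -wx(x²-3Lx+3L²)/(6EI) = -7·(4/5)·((4/5)²-3·4·(4/5)+3·4²)/(6·1000) = -1708/46875 rad
Load 4 — point force P=-19 kN at a=4/3 m (b=L-a=8/3):
  θ_4 = -Px(2a-x)/(2EI)  [x≤a] = -(-19)·(4/5)·(2·(4/3)-(4/5))/(2·1000) = 133/9375 rad
Superposition: θ = Σ θ_i = 256/15625 rad ≈ 0.016384 rad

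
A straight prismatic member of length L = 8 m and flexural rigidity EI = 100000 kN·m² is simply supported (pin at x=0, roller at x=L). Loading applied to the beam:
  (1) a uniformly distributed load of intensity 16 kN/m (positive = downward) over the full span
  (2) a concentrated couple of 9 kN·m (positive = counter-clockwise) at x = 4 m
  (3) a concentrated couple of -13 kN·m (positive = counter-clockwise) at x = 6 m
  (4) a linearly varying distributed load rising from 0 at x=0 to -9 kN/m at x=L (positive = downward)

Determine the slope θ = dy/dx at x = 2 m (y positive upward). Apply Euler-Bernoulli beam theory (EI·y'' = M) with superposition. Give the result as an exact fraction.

θ(2) = -4747/3000000 rad

Load 1 — uniform load w=16 kN/m over full span:
  θ_1 = -w(L³-6Lx²+4x³)/(24EI) = -16·(8³-6·8·2²+4·2³)/(24·100000) = -22/9375 rad
Load 2 — applied couple M₀=9 kN·m at a=4 m (b=L-a=4):
  θ_2 = (M₀x²/(2L)+C₁)/EI  [x≤a] with C₁=M₀(3b²-L²)/(6L)=-3 = (9·2²/(2·8)+(-3))/100000 = -3/400000 rad
Load 3 — applied couple M₀=-13 kN·m at a=6 m (b=L-a=2):
  θ_3 = (M₀x²/(2L)+C₁)/EI  [x≤a] with C₁=M₀(3b²-L²)/(6L)=169/12 = ((-13)·2²/(2·8)+(169/12))/100000 = 13/120000 rad
Load 4 — triangular load w₀=-9 kN/m (0→w₀ over full span):
  θ_4 = -w₀(7L⁴-30L²x²+15x⁴)/(360LEI) = -(-9)·(7·8⁴-30·8²·2²+15·2⁴)/(360·8·100000) = 1327/2000000 rad
Superposition: θ = Σ θ_i = -4747/3000000 rad ≈ -0.001582 rad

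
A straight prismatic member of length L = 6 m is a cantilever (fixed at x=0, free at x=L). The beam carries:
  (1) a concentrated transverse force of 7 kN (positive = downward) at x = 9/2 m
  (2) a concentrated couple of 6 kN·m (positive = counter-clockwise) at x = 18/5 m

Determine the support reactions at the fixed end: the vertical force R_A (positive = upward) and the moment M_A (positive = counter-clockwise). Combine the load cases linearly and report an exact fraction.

Load 1 — point force P=7 kN at a=9/2 m (b=L-a=3/2):
  R_A = P = 7 kN
  M_A = Pa = 7·(9/2) = 63/2 kN·m
Load 2 — applied couple M₀=6 kN·m at a=18/5 m (b=L-a=12/5):
  R_A = 0 kN
  M_A = -M₀ = -6 kN·m
Superposition: R_A = 7 kN, M_A = 51/2 kN·m

R_A = 7 kN, M_A = 51/2 kN·m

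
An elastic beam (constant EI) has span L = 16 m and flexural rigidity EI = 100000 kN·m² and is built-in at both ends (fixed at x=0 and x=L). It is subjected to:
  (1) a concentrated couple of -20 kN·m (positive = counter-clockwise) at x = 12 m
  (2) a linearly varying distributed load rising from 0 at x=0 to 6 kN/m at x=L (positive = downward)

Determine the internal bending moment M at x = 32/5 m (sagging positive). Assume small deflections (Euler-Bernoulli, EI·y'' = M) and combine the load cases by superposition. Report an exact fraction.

Load 1 — applied couple M₀=-20 kN·m at a=12 m (b=L-a=4):
  M_1 = R_Ax - M_A  [x≤a] with R_A=-45/32, M_A=-25/4 = (-45/32)·(32/5) - (-25/4) = -11/4 kN·m
Load 2 — triangular load w₀=6 kN/m (0→w₀ over full span):
  M_2 = 3w₀Lx/20 - w₀L²/30 - w₀x³/(6L) = 3·6·16·(32/5)/20 - 6·16²/30 - 6·(32/5)³/(6·16) = 3072/125 kN·m
Superposition: M = Σ M_i = 10913/500 kN·m ≈ 21.826000 kN·m

M(32/5) = 10913/500 kN·m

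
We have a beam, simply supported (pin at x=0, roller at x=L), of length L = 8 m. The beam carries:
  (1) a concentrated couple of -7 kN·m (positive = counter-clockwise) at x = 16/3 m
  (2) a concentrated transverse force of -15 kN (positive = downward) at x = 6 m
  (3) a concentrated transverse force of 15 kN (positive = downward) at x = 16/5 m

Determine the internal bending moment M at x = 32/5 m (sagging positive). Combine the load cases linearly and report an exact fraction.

M(32/5) = -7 kN·m

Load 1 — applied couple M₀=-7 kN·m at a=16/3 m (b=L-a=8/3):
  M_1 = M₀x/L - M₀  [x>a] = (-7)·(32/5)/8 - (-7) = 7/5 kN·m
Load 2 — point force P=-15 kN at a=6 m (b=L-a=2):
  M_2 = Pa(L-x)/L  [x>a] = (-15)·6·(8-(32/5))/8 = -18 kN·m
Load 3 — point force P=15 kN at a=16/5 m (b=L-a=24/5):
  M_3 = Pa(L-x)/L  [x>a] = 15·(16/5)·(8-(32/5))/8 = 48/5 kN·m
Superposition: M = Σ M_i = -7 kN·m ≈ -7.000000 kN·m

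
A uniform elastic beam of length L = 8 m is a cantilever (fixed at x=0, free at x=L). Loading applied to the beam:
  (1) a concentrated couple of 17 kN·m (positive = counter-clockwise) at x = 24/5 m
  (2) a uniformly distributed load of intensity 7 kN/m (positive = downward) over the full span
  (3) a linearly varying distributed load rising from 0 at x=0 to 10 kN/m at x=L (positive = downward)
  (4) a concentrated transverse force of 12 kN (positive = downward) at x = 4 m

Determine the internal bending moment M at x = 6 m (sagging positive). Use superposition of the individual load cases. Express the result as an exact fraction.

M(6) = -97/3 kN·m

Load 1 — applied couple M₀=17 kN·m at a=24/5 m (b=L-a=16/5):
  M_1 = 0  [x>a] = 0 kN·m
Load 2 — uniform load w=7 kN/m over full span:
  M_2 = -w(L-x)²/2 = -7·(8-6)²/2 = -14 kN·m
Load 3 — triangular load w₀=10 kN/m (0→w₀ over full span):
  M_3 = w₀Lx/2 - w₀L²/3 - w₀x³/(6L) = 10·8·6/2 - 10·8²/3 - 10·6³/(6·8) = -55/3 kN·m
Load 4 — point force P=12 kN at a=4 m (b=L-a=4):
  M_4 = 0  [x>a] = 0 kN·m
Superposition: M = Σ M_i = -97/3 kN·m ≈ -32.333333 kN·m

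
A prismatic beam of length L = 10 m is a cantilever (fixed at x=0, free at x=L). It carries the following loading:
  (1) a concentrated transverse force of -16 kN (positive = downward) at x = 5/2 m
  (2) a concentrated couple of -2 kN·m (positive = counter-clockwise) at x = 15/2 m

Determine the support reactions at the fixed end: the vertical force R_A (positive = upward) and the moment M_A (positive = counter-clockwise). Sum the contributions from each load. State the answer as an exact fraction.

R_A = -16 kN, M_A = -38 kN·m

Load 1 — point force P=-16 kN at a=5/2 m (b=L-a=15/2):
  R_A = P = (-16) = -16 kN
  M_A = Pa = (-16)·(5/2) = -40 kN·m
Load 2 — applied couple M₀=-2 kN·m at a=15/2 m (b=L-a=5/2):
  R_A = 0 kN
  M_A = -M₀ = -(-2) = 2 kN·m
Superposition: R_A = -16 kN, M_A = -38 kN·m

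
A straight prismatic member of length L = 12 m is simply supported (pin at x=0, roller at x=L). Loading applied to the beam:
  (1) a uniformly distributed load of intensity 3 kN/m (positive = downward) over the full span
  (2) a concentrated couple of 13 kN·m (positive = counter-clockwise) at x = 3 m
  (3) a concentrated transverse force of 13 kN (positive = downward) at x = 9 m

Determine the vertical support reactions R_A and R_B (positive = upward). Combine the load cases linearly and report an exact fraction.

R_A = 67/3 kN, R_B = 80/3 kN

Load 1 — uniform load w=3 kN/m over full span:
  R_A = wL/2 = 3·12/2 = 18 kN
  R_B = wL/2 = 3·12/2 = 18 kN
Load 2 — applied couple M₀=13 kN·m at a=3 m (b=L-a=9):
  R_A = M₀/L = 13/12 kN
  R_B = -M₀/L = -13/12 kN
Load 3 — point force P=13 kN at a=9 m (b=L-a=3):
  R_A = Pb/L = 13·3/12 = 13/4 kN
  R_B = Pa/L = 13·9/12 = 39/4 kN
Superposition: R_A = 67/3 kN, R_B = 80/3 kN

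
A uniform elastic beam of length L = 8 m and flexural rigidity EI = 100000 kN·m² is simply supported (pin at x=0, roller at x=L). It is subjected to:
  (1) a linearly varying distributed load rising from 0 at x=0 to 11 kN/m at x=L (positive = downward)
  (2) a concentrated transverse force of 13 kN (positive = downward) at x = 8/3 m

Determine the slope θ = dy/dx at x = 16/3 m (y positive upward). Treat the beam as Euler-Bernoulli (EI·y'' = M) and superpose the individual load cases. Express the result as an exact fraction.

Load 1 — triangular load w₀=11 kN/m (0→w₀ over full span):
  θ_1 = -w₀(7L⁴-30L²x²+15x⁴)/(360LEI) = -11·(7·8⁴-30·8²·(16/3)²+15·(16/3)⁴)/(360·8·100000) = 2002/3796875 rad
Load 2 — point force P=13 kN at a=8/3 m (b=L-a=16/3):
  θ_2 = -Pa(2L²-6Lx+3x²+a²)/(6LEI)  [x>a] = -13·(8/3)·(2·8²-6·8·(16/3)+3·(16/3)²+(8/3)²)/(6·8·100000) = 13/50625 rad
Superposition: θ = Σ θ_i = 2977/3796875 rad ≈ 0.000784 rad

θ(16/3) = 2977/3796875 rad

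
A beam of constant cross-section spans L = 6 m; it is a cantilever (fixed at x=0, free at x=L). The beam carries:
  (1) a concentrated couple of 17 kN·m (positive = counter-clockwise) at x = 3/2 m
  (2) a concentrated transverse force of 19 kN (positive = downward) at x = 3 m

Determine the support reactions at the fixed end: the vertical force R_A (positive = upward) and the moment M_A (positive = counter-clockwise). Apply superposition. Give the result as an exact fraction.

R_A = 19 kN, M_A = 40 kN·m

Load 1 — applied couple M₀=17 kN·m at a=3/2 m (b=L-a=9/2):
  R_A = 0 kN
  M_A = -M₀ = -17 kN·m
Load 2 — point force P=19 kN at a=3 m (b=L-a=3):
  R_A = P = 19 kN
  M_A = Pa = 19·3 = 57 kN·m
Superposition: R_A = 19 kN, M_A = 40 kN·m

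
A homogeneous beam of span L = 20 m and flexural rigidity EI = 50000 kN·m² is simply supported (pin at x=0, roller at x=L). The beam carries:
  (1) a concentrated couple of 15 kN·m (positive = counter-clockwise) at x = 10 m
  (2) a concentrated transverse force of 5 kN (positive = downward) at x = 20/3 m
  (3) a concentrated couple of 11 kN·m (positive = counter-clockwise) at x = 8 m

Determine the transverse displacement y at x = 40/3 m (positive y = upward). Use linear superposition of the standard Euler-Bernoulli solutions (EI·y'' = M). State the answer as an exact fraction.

Load 1 — applied couple M₀=15 kN·m at a=10 m (b=L-a=10):
  y_1 = (M₀x³/(6L)-M₀(x-a)²/2+C₁x)/EI  [x>a] with C₁=M₀(3b²-L²)/(6L)=-25/2 = (15·(40/3)³/(6·20)-15·((40/3)-10)²/2+(-25/2)·(40/3))/50000 = 1/1080 m
Load 2 — point force P=5 kN at a=20/3 m (b=L-a=40/3):
  y_2 = -Pa(L-x)(2Lx-a²-x²)/(6LEI)  [x>a] = -5·(20/3)·(20-(40/3))·(2·20·(40/3)-(20/3)²-(40/3)²)/(6·20·50000) = -14/1215 m
Load 3 — applied couple M₀=11 kN·m at a=8 m (b=L-a=12):
  y_3 = (M₀x³/(6L)-M₀(x-a)²/2+C₁x)/EI  [x>a] with C₁=M₀(3b²-L²)/(6L)=44/15 = (11·(40/3)³/(6·20)-11·((40/3)-8)²/2+(44/15)·(40/3))/50000 = 506/253125 m
Superposition: y = Σ y_i = -52231/6075000 m ≈ -0.008598 m

y(40/3) = -52231/6075000 m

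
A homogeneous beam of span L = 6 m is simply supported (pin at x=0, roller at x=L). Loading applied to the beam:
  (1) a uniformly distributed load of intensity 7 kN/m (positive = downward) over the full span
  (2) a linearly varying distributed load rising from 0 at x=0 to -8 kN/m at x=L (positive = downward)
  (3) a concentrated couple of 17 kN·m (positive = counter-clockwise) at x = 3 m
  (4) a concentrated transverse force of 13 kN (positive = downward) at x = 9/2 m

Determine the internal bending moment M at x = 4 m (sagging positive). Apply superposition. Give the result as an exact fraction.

Load 1 — uniform load w=7 kN/m over full span:
  M_1 = wx(L-x)/2 = 7·4·(6-4)/2 = 28 kN·m
Load 2 — triangular load w₀=-8 kN/m (0→w₀ over full span):
  M_2 = w₀Lx/6 - w₀x³/(6L) = (-8)·6·4/6 - (-8)·4³/(6·6) = -160/9 kN·m
Load 3 — applied couple M₀=17 kN·m at a=3 m (b=L-a=3):
  M_3 = M₀x/L - M₀  [x>a] = 17·4/6 - 17 = -17/3 kN·m
Load 4 — point force P=13 kN at a=9/2 m (b=L-a=3/2):
  M_4 = Pbx/L  [x≤a] = 13·(3/2)·4/6 = 13 kN·m
Superposition: M = Σ M_i = 158/9 kN·m ≈ 17.555556 kN·m

M(4) = 158/9 kN·m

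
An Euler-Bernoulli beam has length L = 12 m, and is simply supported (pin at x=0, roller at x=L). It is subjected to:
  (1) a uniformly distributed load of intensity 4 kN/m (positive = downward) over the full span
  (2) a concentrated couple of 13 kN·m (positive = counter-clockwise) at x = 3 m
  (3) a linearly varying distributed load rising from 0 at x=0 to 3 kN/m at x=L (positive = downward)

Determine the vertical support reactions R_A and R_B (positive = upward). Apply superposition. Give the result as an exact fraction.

Load 1 — uniform load w=4 kN/m over full span:
  R_A = wL/2 = 4·12/2 = 24 kN
  R_B = wL/2 = 4·12/2 = 24 kN
Load 2 — applied couple M₀=13 kN·m at a=3 m (b=L-a=9):
  R_A = M₀/L = 13/12 kN
  R_B = -M₀/L = -13/12 kN
Load 3 — triangular load w₀=3 kN/m (0→w₀ over full span):
  R_A = w₀L/6 = 3·12/6 = 6 kN
  R_B = w₀L/3 = 3·12/3 = 12 kN
Superposition: R_A = 373/12 kN, R_B = 419/12 kN

R_A = 373/12 kN, R_B = 419/12 kN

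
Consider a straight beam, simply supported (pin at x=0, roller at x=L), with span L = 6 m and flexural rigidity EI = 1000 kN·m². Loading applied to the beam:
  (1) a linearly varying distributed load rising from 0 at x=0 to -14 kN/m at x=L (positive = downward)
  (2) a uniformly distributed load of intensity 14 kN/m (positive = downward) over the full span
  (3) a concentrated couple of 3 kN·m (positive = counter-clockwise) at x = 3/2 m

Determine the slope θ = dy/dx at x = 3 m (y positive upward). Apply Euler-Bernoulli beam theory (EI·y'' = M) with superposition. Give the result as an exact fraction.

θ(3) = 279/80000 rad

Load 1 — triangular load w₀=-14 kN/m (0→w₀ over full span):
  θ_1 = -w₀(7L⁴-30L²x²+15x⁴)/(360LEI) = -(-14)·(7·6⁴-30·6²·3²+15·3⁴)/(360·6·1000) = 147/40000 rad
Load 2 — uniform load w=14 kN/m over full span:
  θ_2 = -w(L³-6Lx²+4x³)/(24EI) = -14·(6³-6·6·3²+4·3³)/(24·1000) = 0 rad
Load 3 — applied couple M₀=3 kN·m at a=3/2 m (b=L-a=9/2):
  θ_3 = (M₀x²/(2L)-M₀(x-a)+C₁)/EI  [x>a] with C₁=M₀(3b²-L²)/(6L)=33/16 = (3·3²/(2·6)-3·(3-(3/2))+(33/16))/1000 = -3/16000 rad
Superposition: θ = Σ θ_i = 279/80000 rad ≈ 0.003488 rad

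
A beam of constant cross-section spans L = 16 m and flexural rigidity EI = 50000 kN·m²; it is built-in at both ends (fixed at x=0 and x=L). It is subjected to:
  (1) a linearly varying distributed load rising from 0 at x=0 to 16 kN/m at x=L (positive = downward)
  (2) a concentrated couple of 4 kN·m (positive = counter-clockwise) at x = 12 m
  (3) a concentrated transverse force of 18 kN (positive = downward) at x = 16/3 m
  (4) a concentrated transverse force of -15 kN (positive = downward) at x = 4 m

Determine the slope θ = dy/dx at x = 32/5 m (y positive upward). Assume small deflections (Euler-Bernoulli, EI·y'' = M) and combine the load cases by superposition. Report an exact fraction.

θ(32/5) = -13263/3906250 rad

Load 1 — triangular load w₀=16 kN/m (0→w₀ over full span):
  θ_1 = -w₀(2x(L-x)(L-2x)(x+2L)+x²(L-x)²)/(120LEI) = -16·(2·(32/5)·(16-(32/5))·(16-2·(32/5))·((32/5)+2·16)+(32/5)²·(16-(32/5))²)/(120·16·50000) = -6144/1953125 rad
Load 2 — applied couple M₀=4 kN·m at a=12 m (b=L-a=4):
  θ_2 = (R_Ax²/2 - M_Ax)/EI  [x≤a] with R_A=9/32, M_A=5/4 = ((9/32)·(32/5)²/2 - (5/4)·(32/5))/50000 = -7/156250 rad
Load 3 — point force P=18 kN at a=16/3 m (b=L-a=32/3):
  θ_3 = Pa²(L-x)(2bL-(3b+a)(L-x))/(2L³EI)  [x>a] = 18·(16/3)²·(16-(32/5))·(2·(32/3)·16-(3·(32/3)+(16/3))·(16-(32/5)))/(2·16³·50000) = -16/78125 rad
Load 4 — point force P=-15 kN at a=4 m (b=L-a=12):
  θ_4 = Pa²(L-x)(2bL-(3b+a)(L-x))/(2L³EI)  [x>a] = (-15)·4²·(16-(32/5))·(2·12·16-(3·12+4)·(16-(32/5)))/(2·16³·50000) = 0 rad
Superposition: θ = Σ θ_i = -13263/3906250 rad ≈ -0.003395 rad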